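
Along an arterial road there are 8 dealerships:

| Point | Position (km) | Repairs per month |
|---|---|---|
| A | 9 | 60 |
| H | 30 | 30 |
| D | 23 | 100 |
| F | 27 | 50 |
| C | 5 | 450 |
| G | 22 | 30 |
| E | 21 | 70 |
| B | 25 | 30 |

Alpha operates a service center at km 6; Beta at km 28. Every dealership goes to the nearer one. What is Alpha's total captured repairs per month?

510

The indifferent point is the midpoint (6+28)/2 = 17; dealerships left of it (closer to Alpha at 6) go to Alpha, those right go to Beta.
  C at 5 (w=450) → Alpha
  A at 9 (w=60) → Alpha
  E at 21 (w=70) → Beta
  G at 22 (w=30) → Beta
  D at 23 (w=100) → Beta
  B at 25 (w=30) → Beta
  F at 27 (w=50) → Beta
  H at 30 (w=30) → Beta
Alpha captures 510; Beta captures 310.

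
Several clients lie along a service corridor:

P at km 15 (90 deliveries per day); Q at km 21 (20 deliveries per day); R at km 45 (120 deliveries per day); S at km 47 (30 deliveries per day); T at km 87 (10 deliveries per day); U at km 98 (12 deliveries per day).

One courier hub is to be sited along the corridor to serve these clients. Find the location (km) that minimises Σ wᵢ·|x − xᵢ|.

x = 45

For a sum of weighted absolute distances on a line, the optimum is the weighted median (not the mean). Total weight W = 282; half-weight = 141.
Sort by position and accumulate weight:
  km 15 (P, w=90) → cum 90
  km 21 (Q, w=20) → cum 110
  km 45 (R, w=120) → cum 230  ≥ 141 → median here
  km 47 (S, w=30) → cum 260
  km 87 (T, w=10) → cum 270
  km 98 (U, w=12) → cum 282
Optimal location: km 45.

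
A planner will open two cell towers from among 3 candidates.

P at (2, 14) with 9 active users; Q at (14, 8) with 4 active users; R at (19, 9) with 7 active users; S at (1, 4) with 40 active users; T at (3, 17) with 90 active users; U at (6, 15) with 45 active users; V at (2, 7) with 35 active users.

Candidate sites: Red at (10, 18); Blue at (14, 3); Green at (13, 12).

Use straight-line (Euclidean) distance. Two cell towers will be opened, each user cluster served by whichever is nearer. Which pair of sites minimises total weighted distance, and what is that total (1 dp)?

{Red, Blue}, total 1980.8

Evaluate every pair (each demand assigned to the nearer of the two):
  {Red, Blue}: total = 1980.8
  {Red, Green}: total = 2005.1
  {Blue, Green}: total = 2457.5
Best pair: {Red, Blue} with total 1980.8.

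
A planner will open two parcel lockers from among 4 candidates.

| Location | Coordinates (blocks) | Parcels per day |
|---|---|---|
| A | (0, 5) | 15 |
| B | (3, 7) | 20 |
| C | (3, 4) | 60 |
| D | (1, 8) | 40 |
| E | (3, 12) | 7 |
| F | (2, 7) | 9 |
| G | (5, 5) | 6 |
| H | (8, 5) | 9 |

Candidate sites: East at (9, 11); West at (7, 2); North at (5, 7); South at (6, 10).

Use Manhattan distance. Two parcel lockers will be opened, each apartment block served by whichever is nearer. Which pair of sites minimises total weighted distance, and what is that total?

{North, South}, total 764

Evaluate every pair (each demand assigned to the nearer of the two):
  {North, South}: total = 764
  {West, North}: total = 769
  {East, North}: total = 778
  {West, South}: total = 1074
  {East, South}: total = 1302
  {East, West}: total = 1335
Best pair: {North, South} with total 764.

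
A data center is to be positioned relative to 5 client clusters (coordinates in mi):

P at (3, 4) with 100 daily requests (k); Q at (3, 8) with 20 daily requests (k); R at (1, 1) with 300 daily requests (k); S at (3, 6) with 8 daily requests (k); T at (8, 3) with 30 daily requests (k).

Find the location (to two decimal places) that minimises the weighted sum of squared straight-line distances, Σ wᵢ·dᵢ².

The minimiser of Σwᵢ‖p−pᵢ‖² is the weighted centroid p* = (Σwᵢpᵢ)/(Σwᵢ).
Σwᵢ = 458.
Σwᵢxᵢ = 100·3 + 20·3 + 300·1 + 8·3 + 30·8 = 924.
Σwᵢyᵢ = 100·4 + 20·8 + 300·1 + 8·6 + 30·3 = 998.
x* = 924/458 = 2.02, y* = 998/458 = 2.18.

(2.02, 2.18)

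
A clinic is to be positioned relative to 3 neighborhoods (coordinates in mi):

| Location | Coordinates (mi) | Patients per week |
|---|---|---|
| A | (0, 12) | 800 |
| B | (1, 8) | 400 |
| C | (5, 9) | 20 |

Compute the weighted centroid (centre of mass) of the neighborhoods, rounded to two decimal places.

(0.41, 10.64)

The minimiser of Σwᵢ‖p−pᵢ‖² is the weighted centroid p* = (Σwᵢpᵢ)/(Σwᵢ).
Σwᵢ = 1220.
Σwᵢxᵢ = 800·0 + 400·1 + 20·5 = 500.
Σwᵢyᵢ = 800·12 + 400·8 + 20·9 = 12980.
x* = 500/1220 = 0.41, y* = 12980/1220 = 10.64.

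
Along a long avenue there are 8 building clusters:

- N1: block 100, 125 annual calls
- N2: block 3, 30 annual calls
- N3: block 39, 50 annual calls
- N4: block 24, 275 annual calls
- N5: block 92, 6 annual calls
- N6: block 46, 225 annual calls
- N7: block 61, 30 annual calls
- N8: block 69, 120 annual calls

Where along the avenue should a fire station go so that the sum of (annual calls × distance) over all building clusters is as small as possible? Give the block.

x = 46

For a sum of weighted absolute distances on a line, the optimum is the weighted median (not the mean). Total weight W = 861; half-weight = 430.5.
Sort by position and accumulate weight:
  block 3 (N2, w=30) → cum 30
  block 24 (N4, w=275) → cum 305
  block 39 (N3, w=50) → cum 355
  block 46 (N6, w=225) → cum 580  ≥ 430.5 → median here
  block 61 (N7, w=30) → cum 610
  block 69 (N8, w=120) → cum 730
  block 92 (N5, w=6) → cum 736
  block 100 (N1, w=125) → cum 861
Optimal location: block 46.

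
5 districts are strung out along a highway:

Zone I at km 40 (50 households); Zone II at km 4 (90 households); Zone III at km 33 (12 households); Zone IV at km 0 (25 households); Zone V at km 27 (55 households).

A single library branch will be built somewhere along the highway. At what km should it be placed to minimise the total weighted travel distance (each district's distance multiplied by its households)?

For a sum of weighted absolute distances on a line, the optimum is the weighted median (not the mean). Total weight W = 232; half-weight = 116.
Sort by position and accumulate weight:
  km 0 (Zone IV, w=25) → cum 25
  km 4 (Zone II, w=90) → cum 115
  km 27 (Zone V, w=55) → cum 170  ≥ 116 → median here
  km 33 (Zone III, w=12) → cum 182
  km 40 (Zone I, w=50) → cum 232
Optimal location: km 27.

x = 27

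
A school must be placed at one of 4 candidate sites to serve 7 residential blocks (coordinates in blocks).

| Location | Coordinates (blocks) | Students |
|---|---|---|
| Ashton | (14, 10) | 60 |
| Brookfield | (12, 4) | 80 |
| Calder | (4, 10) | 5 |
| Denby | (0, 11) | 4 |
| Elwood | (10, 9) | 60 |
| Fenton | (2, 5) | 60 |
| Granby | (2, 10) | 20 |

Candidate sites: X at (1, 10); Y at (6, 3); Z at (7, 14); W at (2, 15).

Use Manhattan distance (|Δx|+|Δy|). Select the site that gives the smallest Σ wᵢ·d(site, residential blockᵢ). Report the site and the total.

Total weighted distance at each candidate:
  X (1, 10): total = 3143
  Y (6, 3): total = 2741
  Z (7, 14): total = 3435
  W (2, 15): total = 4299
Minimum is at Y with total 2741 blocks.

Y, total 2741 blocks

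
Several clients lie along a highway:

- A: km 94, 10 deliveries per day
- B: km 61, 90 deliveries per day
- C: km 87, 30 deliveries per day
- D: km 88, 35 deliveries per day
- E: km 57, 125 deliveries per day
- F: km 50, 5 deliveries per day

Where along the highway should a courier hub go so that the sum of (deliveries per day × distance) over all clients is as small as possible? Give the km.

x = 61

For a sum of weighted absolute distances on a line, the optimum is the weighted median (not the mean). Total weight W = 295; half-weight = 147.5.
Sort by position and accumulate weight:
  km 50 (F, w=5) → cum 5
  km 57 (E, w=125) → cum 130
  km 61 (B, w=90) → cum 220  ≥ 147.5 → median here
  km 87 (C, w=30) → cum 250
  km 88 (D, w=35) → cum 285
  km 94 (A, w=10) → cum 295
Optimal location: km 61.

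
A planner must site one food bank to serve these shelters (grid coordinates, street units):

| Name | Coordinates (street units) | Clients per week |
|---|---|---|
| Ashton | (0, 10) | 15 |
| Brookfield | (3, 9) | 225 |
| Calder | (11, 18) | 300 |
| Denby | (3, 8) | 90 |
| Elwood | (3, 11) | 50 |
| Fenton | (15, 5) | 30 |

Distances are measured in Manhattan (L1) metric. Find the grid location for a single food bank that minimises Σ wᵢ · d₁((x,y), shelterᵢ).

Manhattan distance separates: Σwᵢ(|x−xᵢ|+|y−yᵢ|) = Σwᵢ|x−xᵢ| + Σwᵢ|y−yᵢ|, so x and y are optimised independently as 1-D weighted medians.
Total weight W = 710; half = 355.
x-coordinate, sorted with cumulative weight:
  x=0 (Ashton, w=15) cum 15
  x=3 (Brookfield, w=225) cum 240
  x=3 (Denby, w=90) cum 330
  x=3 (Elwood, w=50) cum 380  ← median
  x=11 (Calder, w=300) cum 680
  x=15 (Fenton, w=30) cum 710
⇒ x* = 3
y-coordinate, sorted with cumulative weight:
  y=5 (Fenton, w=30) cum 30
  y=8 (Denby, w=90) cum 120
  y=9 (Brookfield, w=225) cum 345
  y=10 (Ashton, w=15) cum 360  ← median
  y=11 (Elwood, w=50) cum 410
  y=18 (Calder, w=300) cum 710
⇒ y* = 10

(3, 10)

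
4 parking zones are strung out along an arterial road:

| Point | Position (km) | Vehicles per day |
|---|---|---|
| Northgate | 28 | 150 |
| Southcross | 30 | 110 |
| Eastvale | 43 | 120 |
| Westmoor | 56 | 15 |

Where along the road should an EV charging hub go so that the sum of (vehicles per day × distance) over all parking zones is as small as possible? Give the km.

x = 30

For a sum of weighted absolute distances on a line, the optimum is the weighted median (not the mean). Total weight W = 395; half-weight = 197.5.
Sort by position and accumulate weight:
  km 28 (Northgate, w=150) → cum 150
  km 30 (Southcross, w=110) → cum 260  ≥ 197.5 → median here
  km 43 (Eastvale, w=120) → cum 380
  km 56 (Westmoor, w=15) → cum 395
Optimal location: km 30.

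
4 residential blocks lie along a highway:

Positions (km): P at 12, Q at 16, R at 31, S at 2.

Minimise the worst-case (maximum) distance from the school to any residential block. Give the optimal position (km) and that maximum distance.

location 16.5, max distance 14.5

The 1-center on a line is the midpoint of the two extreme points: leftmost at 2, rightmost at 31.
Optimal location = (2 + 31)/2 = 16.5; maximum distance = (31 − 2)/2 = 14.5.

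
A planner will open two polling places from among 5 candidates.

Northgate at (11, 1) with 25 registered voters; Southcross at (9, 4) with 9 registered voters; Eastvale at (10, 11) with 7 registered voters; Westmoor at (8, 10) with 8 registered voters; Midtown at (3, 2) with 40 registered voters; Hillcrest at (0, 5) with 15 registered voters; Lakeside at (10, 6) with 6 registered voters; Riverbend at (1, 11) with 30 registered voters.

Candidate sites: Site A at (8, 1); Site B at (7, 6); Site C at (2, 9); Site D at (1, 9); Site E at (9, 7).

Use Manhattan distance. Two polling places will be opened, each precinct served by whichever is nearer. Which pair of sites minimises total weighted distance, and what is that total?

{Site A, Site D}, total 669

Evaluate every pair (each demand assigned to the nearer of the two):
  {Site A, Site D}: total = 669
  {Site A, Site C}: total = 699
  {Site D, Site E}: total = 801
  {Site C, Site E}: total = 806
  {Site B, Site D}: total = 830
  {Site B, Site C}: total = 875
  {Site A, Site B}: total = 915
  {Site A, Site E}: total = 946
  {Site B, Site E}: total = 1076
  {Site C, Site D}: total = 1180
Best pair: {Site A, Site D} with total 669.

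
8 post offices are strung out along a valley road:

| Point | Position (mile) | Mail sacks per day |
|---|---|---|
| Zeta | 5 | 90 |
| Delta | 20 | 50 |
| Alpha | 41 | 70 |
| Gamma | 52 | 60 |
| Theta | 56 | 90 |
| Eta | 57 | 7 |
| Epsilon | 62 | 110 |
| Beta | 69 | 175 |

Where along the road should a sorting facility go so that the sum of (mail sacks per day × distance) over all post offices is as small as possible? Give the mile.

For a sum of weighted absolute distances on a line, the optimum is the weighted median (not the mean). Total weight W = 652; half-weight = 326.
Sort by position and accumulate weight:
  mile 5 (Zeta, w=90) → cum 90
  mile 20 (Delta, w=50) → cum 140
  mile 41 (Alpha, w=70) → cum 210
  mile 52 (Gamma, w=60) → cum 270
  mile 56 (Theta, w=90) → cum 360  ≥ 326 → median here
  mile 57 (Eta, w=7) → cum 367
  mile 62 (Epsilon, w=110) → cum 477
  mile 69 (Beta, w=175) → cum 652
Optimal location: mile 56.

x = 56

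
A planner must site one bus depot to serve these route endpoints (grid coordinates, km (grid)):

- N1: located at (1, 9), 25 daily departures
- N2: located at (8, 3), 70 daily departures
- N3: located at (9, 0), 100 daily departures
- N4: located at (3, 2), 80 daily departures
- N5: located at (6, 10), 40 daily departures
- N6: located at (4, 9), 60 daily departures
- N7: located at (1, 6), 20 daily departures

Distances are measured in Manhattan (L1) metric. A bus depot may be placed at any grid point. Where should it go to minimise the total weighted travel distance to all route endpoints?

(6, 3)

Manhattan distance separates: Σwᵢ(|x−xᵢ|+|y−yᵢ|) = Σwᵢ|x−xᵢ| + Σwᵢ|y−yᵢ|, so x and y are optimised independently as 1-D weighted medians.
Total weight W = 395; half = 197.5.
x-coordinate, sorted with cumulative weight:
  x=1 (N1, w=25) cum 25
  x=1 (N7, w=20) cum 45
  x=3 (N4, w=80) cum 125
  x=4 (N6, w=60) cum 185
  x=6 (N5, w=40) cum 225  ← median
  x=8 (N2, w=70) cum 295
  x=9 (N3, w=100) cum 395
⇒ x* = 6
y-coordinate, sorted with cumulative weight:
  y=0 (N3, w=100) cum 100
  y=2 (N4, w=80) cum 180
  y=3 (N2, w=70) cum 250  ← median
  y=6 (N7, w=20) cum 270
  y=9 (N1, w=25) cum 295
  y=9 (N6, w=60) cum 355
  y=10 (N5, w=40) cum 395
⇒ y* = 3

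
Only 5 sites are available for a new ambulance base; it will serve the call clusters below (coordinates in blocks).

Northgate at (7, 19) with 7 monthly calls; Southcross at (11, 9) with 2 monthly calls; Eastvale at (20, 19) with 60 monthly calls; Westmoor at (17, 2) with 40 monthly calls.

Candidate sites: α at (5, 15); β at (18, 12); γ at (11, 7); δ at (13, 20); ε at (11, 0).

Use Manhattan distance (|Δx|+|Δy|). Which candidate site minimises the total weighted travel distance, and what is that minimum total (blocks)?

Total weighted distance at each candidate:
  α (5, 15): total = 2206
  β (18, 12): total = 1126
  γ (11, 7): total = 1816
  δ (13, 20): total = 1435
  ε (11, 0): total = 2179
Minimum is at β with total 1126 blocks.

β, total 1126 blocks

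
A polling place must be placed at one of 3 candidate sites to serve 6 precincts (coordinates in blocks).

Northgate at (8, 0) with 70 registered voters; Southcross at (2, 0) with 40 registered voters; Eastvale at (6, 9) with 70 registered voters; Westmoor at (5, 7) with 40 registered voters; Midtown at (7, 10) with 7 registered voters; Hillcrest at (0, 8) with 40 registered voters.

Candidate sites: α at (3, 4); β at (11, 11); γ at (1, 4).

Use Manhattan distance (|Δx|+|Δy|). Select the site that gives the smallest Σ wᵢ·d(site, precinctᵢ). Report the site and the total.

α, total 1940 blocks

Total weighted distance at each candidate:
  α (3, 4): total = 1940
  β (11, 11): total = 3265
  γ (1, 4): total = 2234
Minimum is at α with total 1940 blocks.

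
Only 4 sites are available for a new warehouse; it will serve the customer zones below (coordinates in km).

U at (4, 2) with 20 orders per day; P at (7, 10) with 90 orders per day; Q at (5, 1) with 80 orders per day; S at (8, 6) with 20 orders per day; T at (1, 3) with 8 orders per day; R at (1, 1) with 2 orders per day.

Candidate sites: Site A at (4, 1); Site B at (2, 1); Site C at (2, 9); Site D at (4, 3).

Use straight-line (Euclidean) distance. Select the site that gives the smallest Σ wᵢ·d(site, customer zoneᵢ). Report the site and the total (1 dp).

Total weighted distance at each candidate:
  Site A (4, 1): total = 1116.7
  Site B (2, 1): total = 1387.4
  Site C (2, 9): total = 1487.0
  Site D (4, 3): total = 1015.5
Minimum is at Site D with total 1015.5 km.

Site D, total 1015.5 km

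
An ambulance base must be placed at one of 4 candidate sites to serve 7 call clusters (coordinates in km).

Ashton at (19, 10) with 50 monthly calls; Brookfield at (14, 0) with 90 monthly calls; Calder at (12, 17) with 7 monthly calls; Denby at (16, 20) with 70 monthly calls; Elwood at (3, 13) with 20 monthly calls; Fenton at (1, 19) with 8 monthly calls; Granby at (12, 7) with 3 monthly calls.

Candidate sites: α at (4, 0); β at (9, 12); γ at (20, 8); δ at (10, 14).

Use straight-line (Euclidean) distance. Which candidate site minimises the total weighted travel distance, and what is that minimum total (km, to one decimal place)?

γ, total 2535.8 km

Total weighted distance at each candidate:
  α (4, 0): total = 4012.1
  β (9, 12): total = 2689.0
  γ (20, 8): total = 2535.8
  δ (10, 14): total = 2667.7
Minimum is at γ with total 2535.8 km.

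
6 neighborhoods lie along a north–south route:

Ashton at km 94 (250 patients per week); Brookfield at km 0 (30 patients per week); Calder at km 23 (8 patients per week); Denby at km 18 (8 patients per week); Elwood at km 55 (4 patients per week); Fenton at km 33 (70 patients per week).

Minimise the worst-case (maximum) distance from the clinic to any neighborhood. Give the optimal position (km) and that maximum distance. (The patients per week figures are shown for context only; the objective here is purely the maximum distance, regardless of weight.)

location 47, max distance 47

The 1-center on a line is the midpoint of the two extreme points: leftmost at 0, rightmost at 94.
Optimal location = (0 + 94)/2 = 47; maximum distance = (94 − 0)/2 = 47.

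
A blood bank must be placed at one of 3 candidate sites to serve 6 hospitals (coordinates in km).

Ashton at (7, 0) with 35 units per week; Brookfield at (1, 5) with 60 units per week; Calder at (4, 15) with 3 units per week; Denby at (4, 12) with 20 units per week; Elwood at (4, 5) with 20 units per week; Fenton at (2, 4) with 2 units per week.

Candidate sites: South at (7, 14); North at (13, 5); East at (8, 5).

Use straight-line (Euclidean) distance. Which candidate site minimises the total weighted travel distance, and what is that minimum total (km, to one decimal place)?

East, total 884.2 km

Total weighted distance at each candidate:
  South (7, 14): total = 1432.7
  North (13, 5): total = 1463.8
  East (8, 5): total = 884.2
Minimum is at East with total 884.2 km.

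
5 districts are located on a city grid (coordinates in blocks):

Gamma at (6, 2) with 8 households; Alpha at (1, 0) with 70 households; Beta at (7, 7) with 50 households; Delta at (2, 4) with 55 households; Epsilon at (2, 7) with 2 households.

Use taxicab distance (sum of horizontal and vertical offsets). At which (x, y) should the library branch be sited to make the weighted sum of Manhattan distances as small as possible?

Manhattan distance separates: Σwᵢ(|x−xᵢ|+|y−yᵢ|) = Σwᵢ|x−xᵢ| + Σwᵢ|y−yᵢ|, so x and y are optimised independently as 1-D weighted medians.
Total weight W = 185; half = 92.5.
x-coordinate, sorted with cumulative weight:
  x=1 (Alpha, w=70) cum 70
  x=2 (Delta, w=55) cum 125  ← median
  x=2 (Epsilon, w=2) cum 127
  x=6 (Gamma, w=8) cum 135
  x=7 (Beta, w=50) cum 185
⇒ x* = 2
y-coordinate, sorted with cumulative weight:
  y=0 (Alpha, w=70) cum 70
  y=2 (Gamma, w=8) cum 78
  y=4 (Delta, w=55) cum 133  ← median
  y=7 (Beta, w=50) cum 183
  y=7 (Epsilon, w=2) cum 185
⇒ y* = 4

(2, 4)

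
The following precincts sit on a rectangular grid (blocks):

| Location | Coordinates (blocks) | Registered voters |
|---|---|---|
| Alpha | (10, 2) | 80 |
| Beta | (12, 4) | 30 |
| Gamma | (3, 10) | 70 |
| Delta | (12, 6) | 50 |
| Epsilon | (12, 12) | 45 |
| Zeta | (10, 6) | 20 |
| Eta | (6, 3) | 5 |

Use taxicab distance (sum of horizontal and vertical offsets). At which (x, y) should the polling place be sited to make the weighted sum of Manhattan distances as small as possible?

(10, 6)

Manhattan distance separates: Σwᵢ(|x−xᵢ|+|y−yᵢ|) = Σwᵢ|x−xᵢ| + Σwᵢ|y−yᵢ|, so x and y are optimised independently as 1-D weighted medians.
Total weight W = 300; half = 150.
x-coordinate, sorted with cumulative weight:
  x=3 (Gamma, w=70) cum 70
  x=6 (Eta, w=5) cum 75
  x=10 (Alpha, w=80) cum 155  ← median
  x=10 (Zeta, w=20) cum 175
  x=12 (Beta, w=30) cum 205
  x=12 (Delta, w=50) cum 255
  x=12 (Epsilon, w=45) cum 300
⇒ x* = 10
y-coordinate, sorted with cumulative weight:
  y=2 (Alpha, w=80) cum 80
  y=3 (Eta, w=5) cum 85
  y=4 (Beta, w=30) cum 115
  y=6 (Delta, w=50) cum 165  ← median
  y=6 (Zeta, w=20) cum 185
  y=10 (Gamma, w=70) cum 255
  y=12 (Epsilon, w=45) cum 300
⇒ y* = 6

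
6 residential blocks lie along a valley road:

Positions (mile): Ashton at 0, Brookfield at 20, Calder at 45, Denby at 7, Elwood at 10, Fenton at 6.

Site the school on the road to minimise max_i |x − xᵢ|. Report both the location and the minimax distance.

The 1-center on a line is the midpoint of the two extreme points: leftmost at 0, rightmost at 45.
Optimal location = (0 + 45)/2 = 22.5; maximum distance = (45 − 0)/2 = 22.5.

location 22.5, max distance 22.5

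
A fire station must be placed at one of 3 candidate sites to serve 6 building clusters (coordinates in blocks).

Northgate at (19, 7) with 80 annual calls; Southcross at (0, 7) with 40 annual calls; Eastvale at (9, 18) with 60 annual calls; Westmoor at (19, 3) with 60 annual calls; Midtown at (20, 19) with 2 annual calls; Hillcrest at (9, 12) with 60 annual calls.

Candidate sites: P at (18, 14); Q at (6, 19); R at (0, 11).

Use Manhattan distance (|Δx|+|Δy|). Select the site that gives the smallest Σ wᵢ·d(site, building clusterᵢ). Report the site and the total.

Total weighted distance at each candidate:
  P (18, 14): total = 3814
  Q (6, 19): total = 5328
  R (0, 11): total = 5236
Minimum is at P with total 3814 blocks.

P, total 3814 blocks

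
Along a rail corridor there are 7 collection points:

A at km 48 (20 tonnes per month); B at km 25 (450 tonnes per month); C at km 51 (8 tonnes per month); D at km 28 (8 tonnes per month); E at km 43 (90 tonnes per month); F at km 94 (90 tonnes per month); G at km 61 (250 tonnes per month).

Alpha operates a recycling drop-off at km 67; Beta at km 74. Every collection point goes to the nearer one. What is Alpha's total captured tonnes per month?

The indifferent point is the midpoint (67+74)/2 = 70.5; collection points left of it (closer to Alpha at 67) go to Alpha, those right go to Beta.
  B at 25 (w=450) → Alpha
  D at 28 (w=8) → Alpha
  E at 43 (w=90) → Alpha
  A at 48 (w=20) → Alpha
  C at 51 (w=8) → Alpha
  G at 61 (w=250) → Alpha
  F at 94 (w=90) → Beta
Alpha captures 826; Beta captures 90.

826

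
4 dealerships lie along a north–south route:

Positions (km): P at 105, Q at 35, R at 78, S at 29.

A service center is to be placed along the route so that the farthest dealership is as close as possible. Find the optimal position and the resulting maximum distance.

location 67, max distance 38

The 1-center on a line is the midpoint of the two extreme points: leftmost at 29, rightmost at 105.
Optimal location = (29 + 105)/2 = 67; maximum distance = (105 − 29)/2 = 38.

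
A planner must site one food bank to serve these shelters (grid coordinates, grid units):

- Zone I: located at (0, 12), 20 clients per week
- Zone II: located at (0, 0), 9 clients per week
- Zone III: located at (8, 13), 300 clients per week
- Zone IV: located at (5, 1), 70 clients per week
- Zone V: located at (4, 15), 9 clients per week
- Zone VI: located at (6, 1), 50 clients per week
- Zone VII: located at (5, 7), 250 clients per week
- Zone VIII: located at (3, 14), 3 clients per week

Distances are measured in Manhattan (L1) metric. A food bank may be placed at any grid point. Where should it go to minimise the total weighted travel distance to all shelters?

Manhattan distance separates: Σwᵢ(|x−xᵢ|+|y−yᵢ|) = Σwᵢ|x−xᵢ| + Σwᵢ|y−yᵢ|, so x and y are optimised independently as 1-D weighted medians.
Total weight W = 711; half = 355.5.
x-coordinate, sorted with cumulative weight:
  x=0 (Zone I, w=20) cum 20
  x=0 (Zone II, w=9) cum 29
  x=3 (Zone VIII, w=3) cum 32
  x=4 (Zone V, w=9) cum 41
  x=5 (Zone IV, w=70) cum 111
  x=5 (Zone VII, w=250) cum 361  ← median
  x=6 (Zone VI, w=50) cum 411
  x=8 (Zone III, w=300) cum 711
⇒ x* = 5
y-coordinate, sorted with cumulative weight:
  y=0 (Zone II, w=9) cum 9
  y=1 (Zone IV, w=70) cum 79
  y=1 (Zone VI, w=50) cum 129
  y=7 (Zone VII, w=250) cum 379  ← median
  y=12 (Zone I, w=20) cum 399
  y=13 (Zone III, w=300) cum 699
  y=14 (Zone VIII, w=3) cum 702
  y=15 (Zone V, w=9) cum 711
⇒ y* = 7

(5, 7)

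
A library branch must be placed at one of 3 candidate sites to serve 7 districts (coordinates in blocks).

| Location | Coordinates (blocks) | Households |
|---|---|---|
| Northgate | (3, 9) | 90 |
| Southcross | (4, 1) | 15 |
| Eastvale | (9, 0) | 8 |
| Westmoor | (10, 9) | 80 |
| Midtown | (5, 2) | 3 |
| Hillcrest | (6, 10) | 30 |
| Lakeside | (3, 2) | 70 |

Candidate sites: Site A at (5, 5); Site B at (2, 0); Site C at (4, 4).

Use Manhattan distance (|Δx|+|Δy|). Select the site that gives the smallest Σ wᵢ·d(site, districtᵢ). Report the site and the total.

Site A, total 1946 blocks

Total weighted distance at each candidate:
  Site A (5, 5): total = 1946
  Site B (2, 0): total = 3006
  Site C (4, 4): total = 1996
Minimum is at Site A with total 1946 blocks.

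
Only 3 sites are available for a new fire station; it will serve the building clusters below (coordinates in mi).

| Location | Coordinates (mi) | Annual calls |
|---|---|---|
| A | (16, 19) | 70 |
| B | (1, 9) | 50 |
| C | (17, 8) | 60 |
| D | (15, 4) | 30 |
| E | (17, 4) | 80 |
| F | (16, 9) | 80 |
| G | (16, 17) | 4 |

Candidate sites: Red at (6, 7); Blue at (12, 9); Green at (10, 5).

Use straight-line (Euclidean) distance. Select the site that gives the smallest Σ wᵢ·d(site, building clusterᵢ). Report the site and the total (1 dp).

Blue, total 2706.3 mi

Total weighted distance at each candidate:
  Red (6, 7): total = 4094.6
  Blue (12, 9): total = 2706.3
  Green (10, 5): total = 3364.8
Minimum is at Blue with total 2706.3 mi.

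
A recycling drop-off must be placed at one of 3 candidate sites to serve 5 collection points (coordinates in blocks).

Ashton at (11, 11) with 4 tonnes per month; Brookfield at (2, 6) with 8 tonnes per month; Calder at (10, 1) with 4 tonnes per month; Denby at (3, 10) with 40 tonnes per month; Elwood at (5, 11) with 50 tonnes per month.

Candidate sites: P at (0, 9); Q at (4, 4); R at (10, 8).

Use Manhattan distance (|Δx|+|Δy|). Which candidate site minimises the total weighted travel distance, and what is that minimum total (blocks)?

Total weighted distance at each candidate:
  P (0, 9): total = 674
  Q (4, 4): total = 804
  R (10, 8): total = 884
Minimum is at P with total 674 blocks.

P, total 674 blocks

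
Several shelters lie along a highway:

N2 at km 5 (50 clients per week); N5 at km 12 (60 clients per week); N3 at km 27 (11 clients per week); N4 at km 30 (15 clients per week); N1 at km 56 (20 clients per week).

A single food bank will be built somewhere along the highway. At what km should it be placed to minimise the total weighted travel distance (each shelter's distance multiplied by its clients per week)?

x = 12

For a sum of weighted absolute distances on a line, the optimum is the weighted median (not the mean). Total weight W = 156; half-weight = 78.
Sort by position and accumulate weight:
  km 5 (N2, w=50) → cum 50
  km 12 (N5, w=60) → cum 110  ≥ 78 → median here
  km 27 (N3, w=11) → cum 121
  km 30 (N4, w=15) → cum 136
  km 56 (N1, w=20) → cum 156
Optimal location: km 12.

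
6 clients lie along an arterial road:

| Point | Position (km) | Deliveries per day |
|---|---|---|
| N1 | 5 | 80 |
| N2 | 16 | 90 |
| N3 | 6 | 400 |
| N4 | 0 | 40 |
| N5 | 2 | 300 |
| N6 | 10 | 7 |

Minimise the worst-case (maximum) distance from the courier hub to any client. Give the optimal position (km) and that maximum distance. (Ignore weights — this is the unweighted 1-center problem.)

The 1-center on a line is the midpoint of the two extreme points: leftmost at 0, rightmost at 16.
Optimal location = (0 + 16)/2 = 8; maximum distance = (16 − 0)/2 = 8.

location 8, max distance 8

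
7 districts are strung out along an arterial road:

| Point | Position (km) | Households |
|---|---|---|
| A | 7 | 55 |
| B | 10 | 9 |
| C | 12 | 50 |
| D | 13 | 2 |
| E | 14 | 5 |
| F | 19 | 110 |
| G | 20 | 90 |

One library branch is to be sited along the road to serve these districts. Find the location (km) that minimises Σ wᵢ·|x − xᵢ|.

x = 19

For a sum of weighted absolute distances on a line, the optimum is the weighted median (not the mean). Total weight W = 321; half-weight = 160.5.
Sort by position and accumulate weight:
  km 7 (A, w=55) → cum 55
  km 10 (B, w=9) → cum 64
  km 12 (C, w=50) → cum 114
  km 13 (D, w=2) → cum 116
  km 14 (E, w=5) → cum 121
  km 19 (F, w=110) → cum 231  ≥ 160.5 → median here
  km 20 (G, w=90) → cum 321
Optimal location: km 19.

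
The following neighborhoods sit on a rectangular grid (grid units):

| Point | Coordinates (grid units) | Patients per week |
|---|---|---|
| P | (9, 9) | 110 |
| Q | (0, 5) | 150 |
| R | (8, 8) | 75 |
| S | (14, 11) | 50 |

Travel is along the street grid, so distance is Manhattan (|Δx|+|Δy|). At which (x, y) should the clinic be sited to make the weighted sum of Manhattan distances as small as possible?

Manhattan distance separates: Σwᵢ(|x−xᵢ|+|y−yᵢ|) = Σwᵢ|x−xᵢ| + Σwᵢ|y−yᵢ|, so x and y are optimised independently as 1-D weighted medians.
Total weight W = 385; half = 192.5.
x-coordinate, sorted with cumulative weight:
  x=0 (Q, w=150) cum 150
  x=8 (R, w=75) cum 225  ← median
  x=9 (P, w=110) cum 335
  x=14 (S, w=50) cum 385
⇒ x* = 8
y-coordinate, sorted with cumulative weight:
  y=5 (Q, w=150) cum 150
  y=8 (R, w=75) cum 225  ← median
  y=9 (P, w=110) cum 335
  y=11 (S, w=50) cum 385
⇒ y* = 8

(8, 8)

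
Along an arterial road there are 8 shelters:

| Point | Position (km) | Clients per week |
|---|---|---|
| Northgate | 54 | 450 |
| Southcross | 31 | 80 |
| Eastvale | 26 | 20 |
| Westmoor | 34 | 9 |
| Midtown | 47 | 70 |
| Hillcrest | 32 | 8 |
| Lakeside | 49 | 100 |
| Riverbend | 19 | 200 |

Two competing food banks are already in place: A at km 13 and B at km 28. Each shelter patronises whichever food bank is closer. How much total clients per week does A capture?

The indifferent point is the midpoint (13+28)/2 = 20.5; shelters left of it (closer to A at 13) go to A, those right go to B.
  Riverbend at 19 (w=200) → A
  Eastvale at 26 (w=20) → B
  Southcross at 31 (w=80) → B
  Hillcrest at 32 (w=8) → B
  Westmoor at 34 (w=9) → B
  Midtown at 47 (w=70) → B
  Lakeside at 49 (w=100) → B
  Northgate at 54 (w=450) → B
A captures 200; B captures 737.

200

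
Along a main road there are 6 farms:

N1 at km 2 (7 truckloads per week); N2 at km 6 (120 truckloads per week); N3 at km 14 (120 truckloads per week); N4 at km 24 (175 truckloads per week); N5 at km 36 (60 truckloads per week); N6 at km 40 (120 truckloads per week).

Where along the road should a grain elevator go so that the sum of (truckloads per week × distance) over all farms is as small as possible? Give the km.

For a sum of weighted absolute distances on a line, the optimum is the weighted median (not the mean). Total weight W = 602; half-weight = 301.
Sort by position and accumulate weight:
  km 2 (N1, w=7) → cum 7
  km 6 (N2, w=120) → cum 127
  km 14 (N3, w=120) → cum 247
  km 24 (N4, w=175) → cum 422  ≥ 301 → median here
  km 36 (N5, w=60) → cum 482
  km 40 (N6, w=120) → cum 602
Optimal location: km 24.

x = 24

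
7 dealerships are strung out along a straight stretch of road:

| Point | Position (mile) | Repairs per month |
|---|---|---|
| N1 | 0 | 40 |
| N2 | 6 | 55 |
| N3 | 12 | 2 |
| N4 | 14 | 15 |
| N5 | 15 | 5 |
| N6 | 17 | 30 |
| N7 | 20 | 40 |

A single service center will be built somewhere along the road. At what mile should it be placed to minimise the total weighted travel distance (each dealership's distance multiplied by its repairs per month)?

x = 6

For a sum of weighted absolute distances on a line, the optimum is the weighted median (not the mean). Total weight W = 187; half-weight = 93.5.
Sort by position and accumulate weight:
  mile 0 (N1, w=40) → cum 40
  mile 6 (N2, w=55) → cum 95  ≥ 93.5 → median here
  mile 12 (N3, w=2) → cum 97
  mile 14 (N4, w=15) → cum 112
  mile 15 (N5, w=5) → cum 117
  mile 17 (N6, w=30) → cum 147
  mile 20 (N7, w=40) → cum 187
Optimal location: mile 6.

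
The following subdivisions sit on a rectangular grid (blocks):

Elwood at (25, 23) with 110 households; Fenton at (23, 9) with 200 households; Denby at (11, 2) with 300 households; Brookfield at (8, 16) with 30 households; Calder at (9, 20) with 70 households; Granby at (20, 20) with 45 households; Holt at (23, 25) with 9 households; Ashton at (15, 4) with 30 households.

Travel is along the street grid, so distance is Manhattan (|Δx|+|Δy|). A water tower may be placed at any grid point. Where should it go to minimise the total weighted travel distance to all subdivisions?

Manhattan distance separates: Σwᵢ(|x−xᵢ|+|y−yᵢ|) = Σwᵢ|x−xᵢ| + Σwᵢ|y−yᵢ|, so x and y are optimised independently as 1-D weighted medians.
Total weight W = 794; half = 397.
x-coordinate, sorted with cumulative weight:
  x=8 (Brookfield, w=30) cum 30
  x=9 (Calder, w=70) cum 100
  x=11 (Denby, w=300) cum 400  ← median
  x=15 (Ashton, w=30) cum 430
  x=20 (Granby, w=45) cum 475
  x=23 (Fenton, w=200) cum 675
  x=23 (Holt, w=9) cum 684
  x=25 (Elwood, w=110) cum 794
⇒ x* = 11
y-coordinate, sorted with cumulative weight:
  y=2 (Denby, w=300) cum 300
  y=4 (Ashton, w=30) cum 330
  y=9 (Fenton, w=200) cum 530  ← median
  y=16 (Brookfield, w=30) cum 560
  y=20 (Calder, w=70) cum 630
  y=20 (Granby, w=45) cum 675
  y=23 (Elwood, w=110) cum 785
  y=25 (Holt, w=9) cum 794
⇒ y* = 9

(11, 9)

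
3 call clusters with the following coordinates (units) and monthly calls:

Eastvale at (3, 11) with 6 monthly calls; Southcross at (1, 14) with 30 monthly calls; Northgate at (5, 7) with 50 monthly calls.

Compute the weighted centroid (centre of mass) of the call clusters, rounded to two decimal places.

The minimiser of Σwᵢ‖p−pᵢ‖² is the weighted centroid p* = (Σwᵢpᵢ)/(Σwᵢ).
Σwᵢ = 86.
Σwᵢxᵢ = 6·3 + 30·1 + 50·5 = 298.
Σwᵢyᵢ = 6·11 + 30·14 + 50·7 = 836.
x* = 298/86 = 3.47, y* = 836/86 = 9.72.

(3.47, 9.72)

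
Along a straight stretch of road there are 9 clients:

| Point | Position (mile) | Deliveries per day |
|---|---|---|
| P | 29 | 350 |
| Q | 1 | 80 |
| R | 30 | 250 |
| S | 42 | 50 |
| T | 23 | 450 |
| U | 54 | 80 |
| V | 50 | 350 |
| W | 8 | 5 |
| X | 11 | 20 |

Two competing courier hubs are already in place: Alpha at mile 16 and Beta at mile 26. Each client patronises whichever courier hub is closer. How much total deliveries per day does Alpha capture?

105

The indifferent point is the midpoint (16+26)/2 = 21; clients left of it (closer to Alpha at 16) go to Alpha, those right go to Beta.
  Q at 1 (w=80) → Alpha
  W at 8 (w=5) → Alpha
  X at 11 (w=20) → Alpha
  T at 23 (w=450) → Beta
  P at 29 (w=350) → Beta
  R at 30 (w=250) → Beta
  S at 42 (w=50) → Beta
  V at 50 (w=350) → Beta
  U at 54 (w=80) → Beta
Alpha captures 105; Beta captures 1530.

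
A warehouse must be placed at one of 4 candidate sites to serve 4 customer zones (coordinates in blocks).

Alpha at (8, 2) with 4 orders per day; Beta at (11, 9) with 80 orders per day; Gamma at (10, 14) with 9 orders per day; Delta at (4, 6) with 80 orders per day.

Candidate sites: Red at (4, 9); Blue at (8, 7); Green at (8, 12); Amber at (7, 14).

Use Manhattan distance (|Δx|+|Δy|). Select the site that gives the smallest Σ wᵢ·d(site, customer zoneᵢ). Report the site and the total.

Blue, total 901 blocks

Total weighted distance at each candidate:
  Red (4, 9): total = 943
  Blue (8, 7): total = 901
  Green (8, 12): total = 1356
  Amber (7, 14): total = 1679
Minimum is at Blue with total 901 blocks.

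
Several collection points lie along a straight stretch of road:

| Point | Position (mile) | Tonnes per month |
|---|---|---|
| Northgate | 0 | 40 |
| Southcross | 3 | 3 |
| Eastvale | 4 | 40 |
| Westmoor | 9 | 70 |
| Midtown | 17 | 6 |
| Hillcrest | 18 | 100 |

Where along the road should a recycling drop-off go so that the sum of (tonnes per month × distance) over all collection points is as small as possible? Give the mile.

x = 9

For a sum of weighted absolute distances on a line, the optimum is the weighted median (not the mean). Total weight W = 259; half-weight = 129.5.
Sort by position and accumulate weight:
  mile 0 (Northgate, w=40) → cum 40
  mile 3 (Southcross, w=3) → cum 43
  mile 4 (Eastvale, w=40) → cum 83
  mile 9 (Westmoor, w=70) → cum 153  ≥ 129.5 → median here
  mile 17 (Midtown, w=6) → cum 159
  mile 18 (Hillcrest, w=100) → cum 259
Optimal location: mile 9.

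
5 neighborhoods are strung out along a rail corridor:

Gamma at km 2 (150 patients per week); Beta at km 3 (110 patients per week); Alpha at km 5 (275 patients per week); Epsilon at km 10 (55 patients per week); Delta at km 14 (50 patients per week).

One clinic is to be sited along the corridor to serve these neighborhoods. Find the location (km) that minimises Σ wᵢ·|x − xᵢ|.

x = 5

For a sum of weighted absolute distances on a line, the optimum is the weighted median (not the mean). Total weight W = 640; half-weight = 320.
Sort by position and accumulate weight:
  km 2 (Gamma, w=150) → cum 150
  km 3 (Beta, w=110) → cum 260
  km 5 (Alpha, w=275) → cum 535  ≥ 320 → median here
  km 10 (Epsilon, w=55) → cum 590
  km 14 (Delta, w=50) → cum 640
Optimal location: km 5.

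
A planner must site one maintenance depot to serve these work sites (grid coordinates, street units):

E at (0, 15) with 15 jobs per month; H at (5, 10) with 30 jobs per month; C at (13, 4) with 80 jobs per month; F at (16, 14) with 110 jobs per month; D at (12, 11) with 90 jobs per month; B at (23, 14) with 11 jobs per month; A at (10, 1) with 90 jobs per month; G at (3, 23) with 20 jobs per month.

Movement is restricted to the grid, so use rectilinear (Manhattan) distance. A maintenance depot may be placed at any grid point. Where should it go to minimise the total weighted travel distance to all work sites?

Manhattan distance separates: Σwᵢ(|x−xᵢ|+|y−yᵢ|) = Σwᵢ|x−xᵢ| + Σwᵢ|y−yᵢ|, so x and y are optimised independently as 1-D weighted medians.
Total weight W = 446; half = 223.
x-coordinate, sorted with cumulative weight:
  x=0 (E, w=15) cum 15
  x=3 (G, w=20) cum 35
  x=5 (H, w=30) cum 65
  x=10 (A, w=90) cum 155
  x=12 (D, w=90) cum 245  ← median
  x=13 (C, w=80) cum 325
  x=16 (F, w=110) cum 435
  x=23 (B, w=11) cum 446
⇒ x* = 12
y-coordinate, sorted with cumulative weight:
  y=1 (A, w=90) cum 90
  y=4 (C, w=80) cum 170
  y=10 (H, w=30) cum 200
  y=11 (D, w=90) cum 290  ← median
  y=14 (F, w=110) cum 400
  y=14 (B, w=11) cum 411
  y=15 (E, w=15) cum 426
  y=23 (G, w=20) cum 446
⇒ y* = 11

(12, 11)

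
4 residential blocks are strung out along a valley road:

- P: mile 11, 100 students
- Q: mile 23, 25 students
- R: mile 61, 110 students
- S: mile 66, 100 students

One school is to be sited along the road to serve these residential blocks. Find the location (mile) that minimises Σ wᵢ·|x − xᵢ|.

For a sum of weighted absolute distances on a line, the optimum is the weighted median (not the mean). Total weight W = 335; half-weight = 167.5.
Sort by position and accumulate weight:
  mile 11 (P, w=100) → cum 100
  mile 23 (Q, w=25) → cum 125
  mile 61 (R, w=110) → cum 235  ≥ 167.5 → median here
  mile 66 (S, w=100) → cum 335
Optimal location: mile 61.

x = 61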